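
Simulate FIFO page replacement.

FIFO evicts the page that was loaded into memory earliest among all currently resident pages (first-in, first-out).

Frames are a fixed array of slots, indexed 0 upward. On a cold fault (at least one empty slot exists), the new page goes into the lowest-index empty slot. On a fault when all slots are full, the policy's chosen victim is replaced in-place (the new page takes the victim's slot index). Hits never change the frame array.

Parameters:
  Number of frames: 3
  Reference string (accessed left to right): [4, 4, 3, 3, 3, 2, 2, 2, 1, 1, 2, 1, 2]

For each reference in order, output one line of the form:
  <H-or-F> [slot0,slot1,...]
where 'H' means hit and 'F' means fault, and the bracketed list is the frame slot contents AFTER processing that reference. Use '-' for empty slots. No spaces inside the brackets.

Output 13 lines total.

F [4,-,-]
H [4,-,-]
F [4,3,-]
H [4,3,-]
H [4,3,-]
F [4,3,2]
H [4,3,2]
H [4,3,2]
F [1,3,2]
H [1,3,2]
H [1,3,2]
H [1,3,2]
H [1,3,2]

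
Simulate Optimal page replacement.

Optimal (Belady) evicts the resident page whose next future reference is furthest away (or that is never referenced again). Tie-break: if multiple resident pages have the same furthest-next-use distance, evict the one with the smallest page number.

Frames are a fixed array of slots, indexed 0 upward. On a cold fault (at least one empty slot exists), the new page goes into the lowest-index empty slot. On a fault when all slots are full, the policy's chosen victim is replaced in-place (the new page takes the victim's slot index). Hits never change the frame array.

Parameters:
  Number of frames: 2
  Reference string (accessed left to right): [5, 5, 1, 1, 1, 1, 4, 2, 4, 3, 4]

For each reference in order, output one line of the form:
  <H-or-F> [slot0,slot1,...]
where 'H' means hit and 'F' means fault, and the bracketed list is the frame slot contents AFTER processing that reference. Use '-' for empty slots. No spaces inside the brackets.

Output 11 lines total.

F [5,-]
H [5,-]
F [5,1]
H [5,1]
H [5,1]
H [5,1]
F [5,4]
F [2,4]
H [2,4]
F [3,4]
H [3,4]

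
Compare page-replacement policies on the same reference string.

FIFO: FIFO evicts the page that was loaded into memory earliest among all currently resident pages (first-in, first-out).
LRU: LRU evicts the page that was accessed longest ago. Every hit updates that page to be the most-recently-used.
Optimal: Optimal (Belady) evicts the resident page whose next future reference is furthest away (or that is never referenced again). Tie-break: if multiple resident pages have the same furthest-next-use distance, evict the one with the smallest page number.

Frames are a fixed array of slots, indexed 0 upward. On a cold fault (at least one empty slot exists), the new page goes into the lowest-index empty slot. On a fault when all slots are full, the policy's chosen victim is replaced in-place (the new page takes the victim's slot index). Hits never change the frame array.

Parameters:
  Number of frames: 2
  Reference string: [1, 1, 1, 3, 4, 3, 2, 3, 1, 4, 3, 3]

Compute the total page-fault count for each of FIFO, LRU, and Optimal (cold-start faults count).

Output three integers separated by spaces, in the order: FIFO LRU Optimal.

--- FIFO ---
  step 0: ref 1 -> FAULT, frames=[1,-] (faults so far: 1)
  step 1: ref 1 -> HIT, frames=[1,-] (faults so far: 1)
  step 2: ref 1 -> HIT, frames=[1,-] (faults so far: 1)
  step 3: ref 3 -> FAULT, frames=[1,3] (faults so far: 2)
  step 4: ref 4 -> FAULT, evict 1, frames=[4,3] (faults so far: 3)
  step 5: ref 3 -> HIT, frames=[4,3] (faults so far: 3)
  step 6: ref 2 -> FAULT, evict 3, frames=[4,2] (faults so far: 4)
  step 7: ref 3 -> FAULT, evict 4, frames=[3,2] (faults so far: 5)
  step 8: ref 1 -> FAULT, evict 2, frames=[3,1] (faults so far: 6)
  step 9: ref 4 -> FAULT, evict 3, frames=[4,1] (faults so far: 7)
  step 10: ref 3 -> FAULT, evict 1, frames=[4,3] (faults so far: 8)
  step 11: ref 3 -> HIT, frames=[4,3] (faults so far: 8)
  FIFO total faults: 8
--- LRU ---
  step 0: ref 1 -> FAULT, frames=[1,-] (faults so far: 1)
  step 1: ref 1 -> HIT, frames=[1,-] (faults so far: 1)
  step 2: ref 1 -> HIT, frames=[1,-] (faults so far: 1)
  step 3: ref 3 -> FAULT, frames=[1,3] (faults so far: 2)
  step 4: ref 4 -> FAULT, evict 1, frames=[4,3] (faults so far: 3)
  step 5: ref 3 -> HIT, frames=[4,3] (faults so far: 3)
  step 6: ref 2 -> FAULT, evict 4, frames=[2,3] (faults so far: 4)
  step 7: ref 3 -> HIT, frames=[2,3] (faults so far: 4)
  step 8: ref 1 -> FAULT, evict 2, frames=[1,3] (faults so far: 5)
  step 9: ref 4 -> FAULT, evict 3, frames=[1,4] (faults so far: 6)
  step 10: ref 3 -> FAULT, evict 1, frames=[3,4] (faults so far: 7)
  step 11: ref 3 -> HIT, frames=[3,4] (faults so far: 7)
  LRU total faults: 7
--- Optimal ---
  step 0: ref 1 -> FAULT, frames=[1,-] (faults so far: 1)
  step 1: ref 1 -> HIT, frames=[1,-] (faults so far: 1)
  step 2: ref 1 -> HIT, frames=[1,-] (faults so far: 1)
  step 3: ref 3 -> FAULT, frames=[1,3] (faults so far: 2)
  step 4: ref 4 -> FAULT, evict 1, frames=[4,3] (faults so far: 3)
  step 5: ref 3 -> HIT, frames=[4,3] (faults so far: 3)
  step 6: ref 2 -> FAULT, evict 4, frames=[2,3] (faults so far: 4)
  step 7: ref 3 -> HIT, frames=[2,3] (faults so far: 4)
  step 8: ref 1 -> FAULT, evict 2, frames=[1,3] (faults so far: 5)
  step 9: ref 4 -> FAULT, evict 1, frames=[4,3] (faults so far: 6)
  step 10: ref 3 -> HIT, frames=[4,3] (faults so far: 6)
  step 11: ref 3 -> HIT, frames=[4,3] (faults so far: 6)
  Optimal total faults: 6

Answer: 8 7 6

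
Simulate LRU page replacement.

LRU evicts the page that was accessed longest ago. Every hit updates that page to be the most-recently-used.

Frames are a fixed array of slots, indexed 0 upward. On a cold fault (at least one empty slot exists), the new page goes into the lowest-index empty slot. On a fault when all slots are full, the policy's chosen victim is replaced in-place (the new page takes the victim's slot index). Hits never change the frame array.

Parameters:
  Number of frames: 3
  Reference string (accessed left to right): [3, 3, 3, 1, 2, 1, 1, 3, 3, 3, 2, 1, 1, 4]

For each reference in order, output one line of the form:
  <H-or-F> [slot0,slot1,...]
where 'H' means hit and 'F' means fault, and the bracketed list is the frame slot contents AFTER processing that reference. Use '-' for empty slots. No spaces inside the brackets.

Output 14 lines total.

F [3,-,-]
H [3,-,-]
H [3,-,-]
F [3,1,-]
F [3,1,2]
H [3,1,2]
H [3,1,2]
H [3,1,2]
H [3,1,2]
H [3,1,2]
H [3,1,2]
H [3,1,2]
H [3,1,2]
F [4,1,2]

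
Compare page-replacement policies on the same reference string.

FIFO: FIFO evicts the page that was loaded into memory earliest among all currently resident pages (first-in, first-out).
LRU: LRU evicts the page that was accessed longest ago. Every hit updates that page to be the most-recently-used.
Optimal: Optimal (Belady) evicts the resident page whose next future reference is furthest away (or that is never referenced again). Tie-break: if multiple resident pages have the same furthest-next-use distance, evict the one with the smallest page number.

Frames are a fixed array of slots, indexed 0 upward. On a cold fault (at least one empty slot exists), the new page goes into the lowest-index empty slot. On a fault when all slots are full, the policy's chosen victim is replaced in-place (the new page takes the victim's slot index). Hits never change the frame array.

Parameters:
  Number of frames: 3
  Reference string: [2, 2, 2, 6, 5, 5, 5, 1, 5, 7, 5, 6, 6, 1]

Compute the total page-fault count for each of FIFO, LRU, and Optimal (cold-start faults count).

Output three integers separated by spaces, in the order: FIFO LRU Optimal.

Answer: 6 7 6

Derivation:
--- FIFO ---
  step 0: ref 2 -> FAULT, frames=[2,-,-] (faults so far: 1)
  step 1: ref 2 -> HIT, frames=[2,-,-] (faults so far: 1)
  step 2: ref 2 -> HIT, frames=[2,-,-] (faults so far: 1)
  step 3: ref 6 -> FAULT, frames=[2,6,-] (faults so far: 2)
  step 4: ref 5 -> FAULT, frames=[2,6,5] (faults so far: 3)
  step 5: ref 5 -> HIT, frames=[2,6,5] (faults so far: 3)
  step 6: ref 5 -> HIT, frames=[2,6,5] (faults so far: 3)
  step 7: ref 1 -> FAULT, evict 2, frames=[1,6,5] (faults so far: 4)
  step 8: ref 5 -> HIT, frames=[1,6,5] (faults so far: 4)
  step 9: ref 7 -> FAULT, evict 6, frames=[1,7,5] (faults so far: 5)
  step 10: ref 5 -> HIT, frames=[1,7,5] (faults so far: 5)
  step 11: ref 6 -> FAULT, evict 5, frames=[1,7,6] (faults so far: 6)
  step 12: ref 6 -> HIT, frames=[1,7,6] (faults so far: 6)
  step 13: ref 1 -> HIT, frames=[1,7,6] (faults so far: 6)
  FIFO total faults: 6
--- LRU ---
  step 0: ref 2 -> FAULT, frames=[2,-,-] (faults so far: 1)
  step 1: ref 2 -> HIT, frames=[2,-,-] (faults so far: 1)
  step 2: ref 2 -> HIT, frames=[2,-,-] (faults so far: 1)
  step 3: ref 6 -> FAULT, frames=[2,6,-] (faults so far: 2)
  step 4: ref 5 -> FAULT, frames=[2,6,5] (faults so far: 3)
  step 5: ref 5 -> HIT, frames=[2,6,5] (faults so far: 3)
  step 6: ref 5 -> HIT, frames=[2,6,5] (faults so far: 3)
  step 7: ref 1 -> FAULT, evict 2, frames=[1,6,5] (faults so far: 4)
  step 8: ref 5 -> HIT, frames=[1,6,5] (faults so far: 4)
  step 9: ref 7 -> FAULT, evict 6, frames=[1,7,5] (faults so far: 5)
  step 10: ref 5 -> HIT, frames=[1,7,5] (faults so far: 5)
  step 11: ref 6 -> FAULT, evict 1, frames=[6,7,5] (faults so far: 6)
  step 12: ref 6 -> HIT, frames=[6,7,5] (faults so far: 6)
  step 13: ref 1 -> FAULT, evict 7, frames=[6,1,5] (faults so far: 7)
  LRU total faults: 7
--- Optimal ---
  step 0: ref 2 -> FAULT, frames=[2,-,-] (faults so far: 1)
  step 1: ref 2 -> HIT, frames=[2,-,-] (faults so far: 1)
  step 2: ref 2 -> HIT, frames=[2,-,-] (faults so far: 1)
  step 3: ref 6 -> FAULT, frames=[2,6,-] (faults so far: 2)
  step 4: ref 5 -> FAULT, frames=[2,6,5] (faults so far: 3)
  step 5: ref 5 -> HIT, frames=[2,6,5] (faults so far: 3)
  step 6: ref 5 -> HIT, frames=[2,6,5] (faults so far: 3)
  step 7: ref 1 -> FAULT, evict 2, frames=[1,6,5] (faults so far: 4)
  step 8: ref 5 -> HIT, frames=[1,6,5] (faults so far: 4)
  step 9: ref 7 -> FAULT, evict 1, frames=[7,6,5] (faults so far: 5)
  step 10: ref 5 -> HIT, frames=[7,6,5] (faults so far: 5)
  step 11: ref 6 -> HIT, frames=[7,6,5] (faults so far: 5)
  step 12: ref 6 -> HIT, frames=[7,6,5] (faults so far: 5)
  step 13: ref 1 -> FAULT, evict 5, frames=[7,6,1] (faults so far: 6)
  Optimal total faults: 6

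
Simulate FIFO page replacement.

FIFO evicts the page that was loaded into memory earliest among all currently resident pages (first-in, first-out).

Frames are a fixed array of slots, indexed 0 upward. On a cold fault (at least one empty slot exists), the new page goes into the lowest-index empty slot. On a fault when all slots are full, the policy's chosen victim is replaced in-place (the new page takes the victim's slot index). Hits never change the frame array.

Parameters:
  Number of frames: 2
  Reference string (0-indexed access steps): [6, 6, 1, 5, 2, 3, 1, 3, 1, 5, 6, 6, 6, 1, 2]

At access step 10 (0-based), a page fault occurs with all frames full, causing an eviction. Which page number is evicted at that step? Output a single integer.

Answer: 1

Derivation:
Step 0: ref 6 -> FAULT, frames=[6,-]
Step 1: ref 6 -> HIT, frames=[6,-]
Step 2: ref 1 -> FAULT, frames=[6,1]
Step 3: ref 5 -> FAULT, evict 6, frames=[5,1]
Step 4: ref 2 -> FAULT, evict 1, frames=[5,2]
Step 5: ref 3 -> FAULT, evict 5, frames=[3,2]
Step 6: ref 1 -> FAULT, evict 2, frames=[3,1]
Step 7: ref 3 -> HIT, frames=[3,1]
Step 8: ref 1 -> HIT, frames=[3,1]
Step 9: ref 5 -> FAULT, evict 3, frames=[5,1]
Step 10: ref 6 -> FAULT, evict 1, frames=[5,6]
At step 10: evicted page 1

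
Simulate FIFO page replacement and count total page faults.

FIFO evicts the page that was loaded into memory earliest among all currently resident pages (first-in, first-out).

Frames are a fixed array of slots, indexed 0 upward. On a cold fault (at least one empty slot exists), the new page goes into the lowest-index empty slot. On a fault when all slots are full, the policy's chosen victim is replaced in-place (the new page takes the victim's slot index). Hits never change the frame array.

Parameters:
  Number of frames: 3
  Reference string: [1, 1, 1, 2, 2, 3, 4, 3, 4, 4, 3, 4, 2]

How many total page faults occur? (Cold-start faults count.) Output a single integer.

Step 0: ref 1 → FAULT, frames=[1,-,-]
Step 1: ref 1 → HIT, frames=[1,-,-]
Step 2: ref 1 → HIT, frames=[1,-,-]
Step 3: ref 2 → FAULT, frames=[1,2,-]
Step 4: ref 2 → HIT, frames=[1,2,-]
Step 5: ref 3 → FAULT, frames=[1,2,3]
Step 6: ref 4 → FAULT (evict 1), frames=[4,2,3]
Step 7: ref 3 → HIT, frames=[4,2,3]
Step 8: ref 4 → HIT, frames=[4,2,3]
Step 9: ref 4 → HIT, frames=[4,2,3]
Step 10: ref 3 → HIT, frames=[4,2,3]
Step 11: ref 4 → HIT, frames=[4,2,3]
Step 12: ref 2 → HIT, frames=[4,2,3]
Total faults: 4

Answer: 4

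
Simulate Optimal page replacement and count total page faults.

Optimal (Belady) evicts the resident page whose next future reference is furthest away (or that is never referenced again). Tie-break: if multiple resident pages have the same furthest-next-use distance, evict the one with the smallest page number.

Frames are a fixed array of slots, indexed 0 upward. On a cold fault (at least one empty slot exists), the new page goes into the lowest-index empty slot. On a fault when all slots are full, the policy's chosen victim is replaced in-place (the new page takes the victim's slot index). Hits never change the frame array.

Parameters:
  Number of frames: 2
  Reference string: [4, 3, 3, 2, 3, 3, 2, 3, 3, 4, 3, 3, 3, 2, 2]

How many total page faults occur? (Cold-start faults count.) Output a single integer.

Step 0: ref 4 → FAULT, frames=[4,-]
Step 1: ref 3 → FAULT, frames=[4,3]
Step 2: ref 3 → HIT, frames=[4,3]
Step 3: ref 2 → FAULT (evict 4), frames=[2,3]
Step 4: ref 3 → HIT, frames=[2,3]
Step 5: ref 3 → HIT, frames=[2,3]
Step 6: ref 2 → HIT, frames=[2,3]
Step 7: ref 3 → HIT, frames=[2,3]
Step 8: ref 3 → HIT, frames=[2,3]
Step 9: ref 4 → FAULT (evict 2), frames=[4,3]
Step 10: ref 3 → HIT, frames=[4,3]
Step 11: ref 3 → HIT, frames=[4,3]
Step 12: ref 3 → HIT, frames=[4,3]
Step 13: ref 2 → FAULT (evict 3), frames=[4,2]
Step 14: ref 2 → HIT, frames=[4,2]
Total faults: 5

Answer: 5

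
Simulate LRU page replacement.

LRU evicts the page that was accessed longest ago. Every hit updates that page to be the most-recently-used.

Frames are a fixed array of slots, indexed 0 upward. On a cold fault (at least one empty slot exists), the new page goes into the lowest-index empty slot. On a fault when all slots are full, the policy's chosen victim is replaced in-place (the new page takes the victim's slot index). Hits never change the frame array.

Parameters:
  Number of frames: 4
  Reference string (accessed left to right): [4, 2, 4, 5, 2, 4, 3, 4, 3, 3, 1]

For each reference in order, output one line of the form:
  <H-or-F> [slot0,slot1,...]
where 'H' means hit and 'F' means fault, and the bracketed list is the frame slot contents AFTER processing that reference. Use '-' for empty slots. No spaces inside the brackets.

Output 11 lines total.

F [4,-,-,-]
F [4,2,-,-]
H [4,2,-,-]
F [4,2,5,-]
H [4,2,5,-]
H [4,2,5,-]
F [4,2,5,3]
H [4,2,5,3]
H [4,2,5,3]
H [4,2,5,3]
F [4,2,1,3]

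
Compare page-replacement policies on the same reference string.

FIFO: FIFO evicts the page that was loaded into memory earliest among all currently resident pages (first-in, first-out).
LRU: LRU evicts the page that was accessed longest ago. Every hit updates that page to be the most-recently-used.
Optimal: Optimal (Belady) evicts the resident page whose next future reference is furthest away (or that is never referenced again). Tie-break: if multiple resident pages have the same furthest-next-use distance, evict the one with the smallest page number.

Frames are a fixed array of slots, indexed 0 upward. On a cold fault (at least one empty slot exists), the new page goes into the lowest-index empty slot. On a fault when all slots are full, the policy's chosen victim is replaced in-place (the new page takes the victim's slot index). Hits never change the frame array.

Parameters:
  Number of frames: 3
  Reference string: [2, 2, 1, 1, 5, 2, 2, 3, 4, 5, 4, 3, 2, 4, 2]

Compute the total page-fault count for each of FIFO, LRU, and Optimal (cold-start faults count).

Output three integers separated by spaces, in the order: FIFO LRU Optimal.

--- FIFO ---
  step 0: ref 2 -> FAULT, frames=[2,-,-] (faults so far: 1)
  step 1: ref 2 -> HIT, frames=[2,-,-] (faults so far: 1)
  step 2: ref 1 -> FAULT, frames=[2,1,-] (faults so far: 2)
  step 3: ref 1 -> HIT, frames=[2,1,-] (faults so far: 2)
  step 4: ref 5 -> FAULT, frames=[2,1,5] (faults so far: 3)
  step 5: ref 2 -> HIT, frames=[2,1,5] (faults so far: 3)
  step 6: ref 2 -> HIT, frames=[2,1,5] (faults so far: 3)
  step 7: ref 3 -> FAULT, evict 2, frames=[3,1,5] (faults so far: 4)
  step 8: ref 4 -> FAULT, evict 1, frames=[3,4,5] (faults so far: 5)
  step 9: ref 5 -> HIT, frames=[3,4,5] (faults so far: 5)
  step 10: ref 4 -> HIT, frames=[3,4,5] (faults so far: 5)
  step 11: ref 3 -> HIT, frames=[3,4,5] (faults so far: 5)
  step 12: ref 2 -> FAULT, evict 5, frames=[3,4,2] (faults so far: 6)
  step 13: ref 4 -> HIT, frames=[3,4,2] (faults so far: 6)
  step 14: ref 2 -> HIT, frames=[3,4,2] (faults so far: 6)
  FIFO total faults: 6
--- LRU ---
  step 0: ref 2 -> FAULT, frames=[2,-,-] (faults so far: 1)
  step 1: ref 2 -> HIT, frames=[2,-,-] (faults so far: 1)
  step 2: ref 1 -> FAULT, frames=[2,1,-] (faults so far: 2)
  step 3: ref 1 -> HIT, frames=[2,1,-] (faults so far: 2)
  step 4: ref 5 -> FAULT, frames=[2,1,5] (faults so far: 3)
  step 5: ref 2 -> HIT, frames=[2,1,5] (faults so far: 3)
  step 6: ref 2 -> HIT, frames=[2,1,5] (faults so far: 3)
  step 7: ref 3 -> FAULT, evict 1, frames=[2,3,5] (faults so far: 4)
  step 8: ref 4 -> FAULT, evict 5, frames=[2,3,4] (faults so far: 5)
  step 9: ref 5 -> FAULT, evict 2, frames=[5,3,4] (faults so far: 6)
  step 10: ref 4 -> HIT, frames=[5,3,4] (faults so far: 6)
  step 11: ref 3 -> HIT, frames=[5,3,4] (faults so far: 6)
  step 12: ref 2 -> FAULT, evict 5, frames=[2,3,4] (faults so far: 7)
  step 13: ref 4 -> HIT, frames=[2,3,4] (faults so far: 7)
  step 14: ref 2 -> HIT, frames=[2,3,4] (faults so far: 7)
  LRU total faults: 7
--- Optimal ---
  step 0: ref 2 -> FAULT, frames=[2,-,-] (faults so far: 1)
  step 1: ref 2 -> HIT, frames=[2,-,-] (faults so far: 1)
  step 2: ref 1 -> FAULT, frames=[2,1,-] (faults so far: 2)
  step 3: ref 1 -> HIT, frames=[2,1,-] (faults so far: 2)
  step 4: ref 5 -> FAULT, frames=[2,1,5] (faults so far: 3)
  step 5: ref 2 -> HIT, frames=[2,1,5] (faults so far: 3)
  step 6: ref 2 -> HIT, frames=[2,1,5] (faults so far: 3)
  step 7: ref 3 -> FAULT, evict 1, frames=[2,3,5] (faults so far: 4)
  step 8: ref 4 -> FAULT, evict 2, frames=[4,3,5] (faults so far: 5)
  step 9: ref 5 -> HIT, frames=[4,3,5] (faults so far: 5)
  step 10: ref 4 -> HIT, frames=[4,3,5] (faults so far: 5)
  step 11: ref 3 -> HIT, frames=[4,3,5] (faults so far: 5)
  step 12: ref 2 -> FAULT, evict 3, frames=[4,2,5] (faults so far: 6)
  step 13: ref 4 -> HIT, frames=[4,2,5] (faults so far: 6)
  step 14: ref 2 -> HIT, frames=[4,2,5] (faults so far: 6)
  Optimal total faults: 6

Answer: 6 7 6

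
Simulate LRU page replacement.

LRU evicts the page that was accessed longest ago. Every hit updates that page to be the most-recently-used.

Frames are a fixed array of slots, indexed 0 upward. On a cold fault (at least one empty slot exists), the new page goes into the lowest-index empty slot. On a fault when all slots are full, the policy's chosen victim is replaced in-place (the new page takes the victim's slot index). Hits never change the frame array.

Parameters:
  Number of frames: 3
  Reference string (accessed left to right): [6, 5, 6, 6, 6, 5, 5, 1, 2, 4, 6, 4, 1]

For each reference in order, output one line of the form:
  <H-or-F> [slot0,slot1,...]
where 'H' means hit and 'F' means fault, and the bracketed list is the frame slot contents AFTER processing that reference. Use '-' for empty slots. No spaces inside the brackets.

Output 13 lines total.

F [6,-,-]
F [6,5,-]
H [6,5,-]
H [6,5,-]
H [6,5,-]
H [6,5,-]
H [6,5,-]
F [6,5,1]
F [2,5,1]
F [2,4,1]
F [2,4,6]
H [2,4,6]
F [1,4,6]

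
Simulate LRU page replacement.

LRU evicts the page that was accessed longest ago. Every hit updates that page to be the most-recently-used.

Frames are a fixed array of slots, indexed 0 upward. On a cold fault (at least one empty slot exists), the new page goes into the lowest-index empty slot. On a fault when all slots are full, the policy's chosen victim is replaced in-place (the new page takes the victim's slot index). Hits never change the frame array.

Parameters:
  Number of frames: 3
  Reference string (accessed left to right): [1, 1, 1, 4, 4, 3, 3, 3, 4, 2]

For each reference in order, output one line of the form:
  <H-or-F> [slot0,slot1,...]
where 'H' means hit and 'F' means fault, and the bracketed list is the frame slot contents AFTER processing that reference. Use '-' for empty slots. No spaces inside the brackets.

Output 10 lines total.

F [1,-,-]
H [1,-,-]
H [1,-,-]
F [1,4,-]
H [1,4,-]
F [1,4,3]
H [1,4,3]
H [1,4,3]
H [1,4,3]
F [2,4,3]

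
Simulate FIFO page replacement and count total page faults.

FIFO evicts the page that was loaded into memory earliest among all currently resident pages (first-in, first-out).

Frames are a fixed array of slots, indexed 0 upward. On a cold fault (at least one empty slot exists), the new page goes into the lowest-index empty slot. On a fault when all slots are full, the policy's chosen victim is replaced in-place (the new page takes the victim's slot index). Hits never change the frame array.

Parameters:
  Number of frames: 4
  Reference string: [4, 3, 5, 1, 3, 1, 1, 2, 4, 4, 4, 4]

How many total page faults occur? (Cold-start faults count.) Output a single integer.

Answer: 6

Derivation:
Step 0: ref 4 → FAULT, frames=[4,-,-,-]
Step 1: ref 3 → FAULT, frames=[4,3,-,-]
Step 2: ref 5 → FAULT, frames=[4,3,5,-]
Step 3: ref 1 → FAULT, frames=[4,3,5,1]
Step 4: ref 3 → HIT, frames=[4,3,5,1]
Step 5: ref 1 → HIT, frames=[4,3,5,1]
Step 6: ref 1 → HIT, frames=[4,3,5,1]
Step 7: ref 2 → FAULT (evict 4), frames=[2,3,5,1]
Step 8: ref 4 → FAULT (evict 3), frames=[2,4,5,1]
Step 9: ref 4 → HIT, frames=[2,4,5,1]
Step 10: ref 4 → HIT, frames=[2,4,5,1]
Step 11: ref 4 → HIT, frames=[2,4,5,1]
Total faults: 6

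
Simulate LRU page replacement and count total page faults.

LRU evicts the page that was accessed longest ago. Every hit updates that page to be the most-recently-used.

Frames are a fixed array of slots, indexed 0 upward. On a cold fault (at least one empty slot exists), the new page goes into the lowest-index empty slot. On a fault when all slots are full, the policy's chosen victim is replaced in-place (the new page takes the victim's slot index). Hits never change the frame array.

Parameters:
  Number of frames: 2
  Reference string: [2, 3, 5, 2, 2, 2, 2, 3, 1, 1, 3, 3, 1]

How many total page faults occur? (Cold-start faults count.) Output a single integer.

Step 0: ref 2 → FAULT, frames=[2,-]
Step 1: ref 3 → FAULT, frames=[2,3]
Step 2: ref 5 → FAULT (evict 2), frames=[5,3]
Step 3: ref 2 → FAULT (evict 3), frames=[5,2]
Step 4: ref 2 → HIT, frames=[5,2]
Step 5: ref 2 → HIT, frames=[5,2]
Step 6: ref 2 → HIT, frames=[5,2]
Step 7: ref 3 → FAULT (evict 5), frames=[3,2]
Step 8: ref 1 → FAULT (evict 2), frames=[3,1]
Step 9: ref 1 → HIT, frames=[3,1]
Step 10: ref 3 → HIT, frames=[3,1]
Step 11: ref 3 → HIT, frames=[3,1]
Step 12: ref 1 → HIT, frames=[3,1]
Total faults: 6

Answer: 6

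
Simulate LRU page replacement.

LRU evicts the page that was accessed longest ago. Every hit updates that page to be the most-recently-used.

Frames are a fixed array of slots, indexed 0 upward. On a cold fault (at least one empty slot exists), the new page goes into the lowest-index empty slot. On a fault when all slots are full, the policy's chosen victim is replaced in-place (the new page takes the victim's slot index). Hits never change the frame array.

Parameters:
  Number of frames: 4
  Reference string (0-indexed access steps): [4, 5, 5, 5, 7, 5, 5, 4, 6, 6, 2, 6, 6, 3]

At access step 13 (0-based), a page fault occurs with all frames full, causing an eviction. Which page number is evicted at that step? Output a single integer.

Step 0: ref 4 -> FAULT, frames=[4,-,-,-]
Step 1: ref 5 -> FAULT, frames=[4,5,-,-]
Step 2: ref 5 -> HIT, frames=[4,5,-,-]
Step 3: ref 5 -> HIT, frames=[4,5,-,-]
Step 4: ref 7 -> FAULT, frames=[4,5,7,-]
Step 5: ref 5 -> HIT, frames=[4,5,7,-]
Step 6: ref 5 -> HIT, frames=[4,5,7,-]
Step 7: ref 4 -> HIT, frames=[4,5,7,-]
Step 8: ref 6 -> FAULT, frames=[4,5,7,6]
Step 9: ref 6 -> HIT, frames=[4,5,7,6]
Step 10: ref 2 -> FAULT, evict 7, frames=[4,5,2,6]
Step 11: ref 6 -> HIT, frames=[4,5,2,6]
Step 12: ref 6 -> HIT, frames=[4,5,2,6]
Step 13: ref 3 -> FAULT, evict 5, frames=[4,3,2,6]
At step 13: evicted page 5

Answer: 5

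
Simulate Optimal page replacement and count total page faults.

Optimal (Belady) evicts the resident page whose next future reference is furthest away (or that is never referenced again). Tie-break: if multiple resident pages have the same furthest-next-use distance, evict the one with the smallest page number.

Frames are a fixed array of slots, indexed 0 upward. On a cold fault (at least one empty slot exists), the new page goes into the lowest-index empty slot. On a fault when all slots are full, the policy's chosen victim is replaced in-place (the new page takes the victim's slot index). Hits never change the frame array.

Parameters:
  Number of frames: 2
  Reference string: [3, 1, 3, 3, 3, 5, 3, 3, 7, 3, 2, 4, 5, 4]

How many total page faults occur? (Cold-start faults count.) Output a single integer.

Step 0: ref 3 → FAULT, frames=[3,-]
Step 1: ref 1 → FAULT, frames=[3,1]
Step 2: ref 3 → HIT, frames=[3,1]
Step 3: ref 3 → HIT, frames=[3,1]
Step 4: ref 3 → HIT, frames=[3,1]
Step 5: ref 5 → FAULT (evict 1), frames=[3,5]
Step 6: ref 3 → HIT, frames=[3,5]
Step 7: ref 3 → HIT, frames=[3,5]
Step 8: ref 7 → FAULT (evict 5), frames=[3,7]
Step 9: ref 3 → HIT, frames=[3,7]
Step 10: ref 2 → FAULT (evict 3), frames=[2,7]
Step 11: ref 4 → FAULT (evict 2), frames=[4,7]
Step 12: ref 5 → FAULT (evict 7), frames=[4,5]
Step 13: ref 4 → HIT, frames=[4,5]
Total faults: 7

Answer: 7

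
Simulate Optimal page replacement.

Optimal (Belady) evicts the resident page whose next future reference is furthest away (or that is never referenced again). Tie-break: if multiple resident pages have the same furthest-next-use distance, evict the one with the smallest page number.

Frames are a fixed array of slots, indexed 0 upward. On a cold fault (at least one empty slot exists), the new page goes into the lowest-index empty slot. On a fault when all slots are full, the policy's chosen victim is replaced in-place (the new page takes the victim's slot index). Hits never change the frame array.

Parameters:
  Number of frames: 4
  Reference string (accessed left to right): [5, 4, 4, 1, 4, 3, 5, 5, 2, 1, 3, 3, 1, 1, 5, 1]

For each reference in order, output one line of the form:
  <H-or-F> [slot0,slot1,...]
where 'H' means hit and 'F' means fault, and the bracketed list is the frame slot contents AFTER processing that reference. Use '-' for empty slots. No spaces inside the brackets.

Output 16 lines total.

F [5,-,-,-]
F [5,4,-,-]
H [5,4,-,-]
F [5,4,1,-]
H [5,4,1,-]
F [5,4,1,3]
H [5,4,1,3]
H [5,4,1,3]
F [5,2,1,3]
H [5,2,1,3]
H [5,2,1,3]
H [5,2,1,3]
H [5,2,1,3]
H [5,2,1,3]
H [5,2,1,3]
H [5,2,1,3]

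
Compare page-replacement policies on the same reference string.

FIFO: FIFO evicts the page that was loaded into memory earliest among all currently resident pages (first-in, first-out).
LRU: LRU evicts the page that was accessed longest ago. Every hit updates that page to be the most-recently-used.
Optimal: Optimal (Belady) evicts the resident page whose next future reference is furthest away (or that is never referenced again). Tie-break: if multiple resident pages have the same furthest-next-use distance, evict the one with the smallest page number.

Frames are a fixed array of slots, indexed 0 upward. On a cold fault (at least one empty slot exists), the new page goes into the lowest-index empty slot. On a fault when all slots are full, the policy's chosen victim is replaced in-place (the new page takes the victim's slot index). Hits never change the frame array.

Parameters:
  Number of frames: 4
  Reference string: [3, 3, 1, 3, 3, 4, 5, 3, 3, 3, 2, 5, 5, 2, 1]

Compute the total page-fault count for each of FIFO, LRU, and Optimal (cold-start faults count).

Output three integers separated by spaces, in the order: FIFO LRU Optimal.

--- FIFO ---
  step 0: ref 3 -> FAULT, frames=[3,-,-,-] (faults so far: 1)
  step 1: ref 3 -> HIT, frames=[3,-,-,-] (faults so far: 1)
  step 2: ref 1 -> FAULT, frames=[3,1,-,-] (faults so far: 2)
  step 3: ref 3 -> HIT, frames=[3,1,-,-] (faults so far: 2)
  step 4: ref 3 -> HIT, frames=[3,1,-,-] (faults so far: 2)
  step 5: ref 4 -> FAULT, frames=[3,1,4,-] (faults so far: 3)
  step 6: ref 5 -> FAULT, frames=[3,1,4,5] (faults so far: 4)
  step 7: ref 3 -> HIT, frames=[3,1,4,5] (faults so far: 4)
  step 8: ref 3 -> HIT, frames=[3,1,4,5] (faults so far: 4)
  step 9: ref 3 -> HIT, frames=[3,1,4,5] (faults so far: 4)
  step 10: ref 2 -> FAULT, evict 3, frames=[2,1,4,5] (faults so far: 5)
  step 11: ref 5 -> HIT, frames=[2,1,4,5] (faults so far: 5)
  step 12: ref 5 -> HIT, frames=[2,1,4,5] (faults so far: 5)
  step 13: ref 2 -> HIT, frames=[2,1,4,5] (faults so far: 5)
  step 14: ref 1 -> HIT, frames=[2,1,4,5] (faults so far: 5)
  FIFO total faults: 5
--- LRU ---
  step 0: ref 3 -> FAULT, frames=[3,-,-,-] (faults so far: 1)
  step 1: ref 3 -> HIT, frames=[3,-,-,-] (faults so far: 1)
  step 2: ref 1 -> FAULT, frames=[3,1,-,-] (faults so far: 2)
  step 3: ref 3 -> HIT, frames=[3,1,-,-] (faults so far: 2)
  step 4: ref 3 -> HIT, frames=[3,1,-,-] (faults so far: 2)
  step 5: ref 4 -> FAULT, frames=[3,1,4,-] (faults so far: 3)
  step 6: ref 5 -> FAULT, frames=[3,1,4,5] (faults so far: 4)
  step 7: ref 3 -> HIT, frames=[3,1,4,5] (faults so far: 4)
  step 8: ref 3 -> HIT, frames=[3,1,4,5] (faults so far: 4)
  step 9: ref 3 -> HIT, frames=[3,1,4,5] (faults so far: 4)
  step 10: ref 2 -> FAULT, evict 1, frames=[3,2,4,5] (faults so far: 5)
  step 11: ref 5 -> HIT, frames=[3,2,4,5] (faults so far: 5)
  step 12: ref 5 -> HIT, frames=[3,2,4,5] (faults so far: 5)
  step 13: ref 2 -> HIT, frames=[3,2,4,5] (faults so far: 5)
  step 14: ref 1 -> FAULT, evict 4, frames=[3,2,1,5] (faults so far: 6)
  LRU total faults: 6
--- Optimal ---
  step 0: ref 3 -> FAULT, frames=[3,-,-,-] (faults so far: 1)
  step 1: ref 3 -> HIT, frames=[3,-,-,-] (faults so far: 1)
  step 2: ref 1 -> FAULT, frames=[3,1,-,-] (faults so far: 2)
  step 3: ref 3 -> HIT, frames=[3,1,-,-] (faults so far: 2)
  step 4: ref 3 -> HIT, frames=[3,1,-,-] (faults so far: 2)
  step 5: ref 4 -> FAULT, frames=[3,1,4,-] (faults so far: 3)
  step 6: ref 5 -> FAULT, frames=[3,1,4,5] (faults so far: 4)
  step 7: ref 3 -> HIT, frames=[3,1,4,5] (faults so far: 4)
  step 8: ref 3 -> HIT, frames=[3,1,4,5] (faults so far: 4)
  step 9: ref 3 -> HIT, frames=[3,1,4,5] (faults so far: 4)
  step 10: ref 2 -> FAULT, evict 3, frames=[2,1,4,5] (faults so far: 5)
  step 11: ref 5 -> HIT, frames=[2,1,4,5] (faults so far: 5)
  step 12: ref 5 -> HIT, frames=[2,1,4,5] (faults so far: 5)
  step 13: ref 2 -> HIT, frames=[2,1,4,5] (faults so far: 5)
  step 14: ref 1 -> HIT, frames=[2,1,4,5] (faults so far: 5)
  Optimal total faults: 5

Answer: 5 6 5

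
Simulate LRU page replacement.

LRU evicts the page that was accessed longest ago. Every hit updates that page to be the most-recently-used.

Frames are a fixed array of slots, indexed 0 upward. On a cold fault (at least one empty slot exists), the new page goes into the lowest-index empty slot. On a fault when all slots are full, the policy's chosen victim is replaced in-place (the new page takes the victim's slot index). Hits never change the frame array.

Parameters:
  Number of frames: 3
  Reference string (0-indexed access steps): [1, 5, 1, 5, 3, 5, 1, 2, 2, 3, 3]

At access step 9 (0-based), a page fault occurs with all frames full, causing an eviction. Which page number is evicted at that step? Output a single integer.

Step 0: ref 1 -> FAULT, frames=[1,-,-]
Step 1: ref 5 -> FAULT, frames=[1,5,-]
Step 2: ref 1 -> HIT, frames=[1,5,-]
Step 3: ref 5 -> HIT, frames=[1,5,-]
Step 4: ref 3 -> FAULT, frames=[1,5,3]
Step 5: ref 5 -> HIT, frames=[1,5,3]
Step 6: ref 1 -> HIT, frames=[1,5,3]
Step 7: ref 2 -> FAULT, evict 3, frames=[1,5,2]
Step 8: ref 2 -> HIT, frames=[1,5,2]
Step 9: ref 3 -> FAULT, evict 5, frames=[1,3,2]
At step 9: evicted page 5

Answer: 5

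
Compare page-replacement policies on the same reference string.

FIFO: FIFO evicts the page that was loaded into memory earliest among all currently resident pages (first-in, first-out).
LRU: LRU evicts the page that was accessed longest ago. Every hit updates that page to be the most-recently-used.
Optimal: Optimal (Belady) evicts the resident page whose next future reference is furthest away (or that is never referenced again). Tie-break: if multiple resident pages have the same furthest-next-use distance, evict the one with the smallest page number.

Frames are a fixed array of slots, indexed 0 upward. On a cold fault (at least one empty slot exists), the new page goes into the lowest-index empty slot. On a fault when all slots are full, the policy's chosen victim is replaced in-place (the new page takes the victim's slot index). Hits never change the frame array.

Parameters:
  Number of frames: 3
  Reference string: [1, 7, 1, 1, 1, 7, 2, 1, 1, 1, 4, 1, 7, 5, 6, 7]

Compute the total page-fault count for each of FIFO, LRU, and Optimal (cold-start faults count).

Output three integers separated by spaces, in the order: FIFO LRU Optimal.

--- FIFO ---
  step 0: ref 1 -> FAULT, frames=[1,-,-] (faults so far: 1)
  step 1: ref 7 -> FAULT, frames=[1,7,-] (faults so far: 2)
  step 2: ref 1 -> HIT, frames=[1,7,-] (faults so far: 2)
  step 3: ref 1 -> HIT, frames=[1,7,-] (faults so far: 2)
  step 4: ref 1 -> HIT, frames=[1,7,-] (faults so far: 2)
  step 5: ref 7 -> HIT, frames=[1,7,-] (faults so far: 2)
  step 6: ref 2 -> FAULT, frames=[1,7,2] (faults so far: 3)
  step 7: ref 1 -> HIT, frames=[1,7,2] (faults so far: 3)
  step 8: ref 1 -> HIT, frames=[1,7,2] (faults so far: 3)
  step 9: ref 1 -> HIT, frames=[1,7,2] (faults so far: 3)
  step 10: ref 4 -> FAULT, evict 1, frames=[4,7,2] (faults so far: 4)
  step 11: ref 1 -> FAULT, evict 7, frames=[4,1,2] (faults so far: 5)
  step 12: ref 7 -> FAULT, evict 2, frames=[4,1,7] (faults so far: 6)
  step 13: ref 5 -> FAULT, evict 4, frames=[5,1,7] (faults so far: 7)
  step 14: ref 6 -> FAULT, evict 1, frames=[5,6,7] (faults so far: 8)
  step 15: ref 7 -> HIT, frames=[5,6,7] (faults so far: 8)
  FIFO total faults: 8
--- LRU ---
  step 0: ref 1 -> FAULT, frames=[1,-,-] (faults so far: 1)
  step 1: ref 7 -> FAULT, frames=[1,7,-] (faults so far: 2)
  step 2: ref 1 -> HIT, frames=[1,7,-] (faults so far: 2)
  step 3: ref 1 -> HIT, frames=[1,7,-] (faults so far: 2)
  step 4: ref 1 -> HIT, frames=[1,7,-] (faults so far: 2)
  step 5: ref 7 -> HIT, frames=[1,7,-] (faults so far: 2)
  step 6: ref 2 -> FAULT, frames=[1,7,2] (faults so far: 3)
  step 7: ref 1 -> HIT, frames=[1,7,2] (faults so far: 3)
  step 8: ref 1 -> HIT, frames=[1,7,2] (faults so far: 3)
  step 9: ref 1 -> HIT, frames=[1,7,2] (faults so far: 3)
  step 10: ref 4 -> FAULT, evict 7, frames=[1,4,2] (faults so far: 4)
  step 11: ref 1 -> HIT, frames=[1,4,2] (faults so far: 4)
  step 12: ref 7 -> FAULT, evict 2, frames=[1,4,7] (faults so far: 5)
  step 13: ref 5 -> FAULT, evict 4, frames=[1,5,7] (faults so far: 6)
  step 14: ref 6 -> FAULT, evict 1, frames=[6,5,7] (faults so far: 7)
  step 15: ref 7 -> HIT, frames=[6,5,7] (faults so far: 7)
  LRU total faults: 7
--- Optimal ---
  step 0: ref 1 -> FAULT, frames=[1,-,-] (faults so far: 1)
  step 1: ref 7 -> FAULT, frames=[1,7,-] (faults so far: 2)
  step 2: ref 1 -> HIT, frames=[1,7,-] (faults so far: 2)
  step 3: ref 1 -> HIT, frames=[1,7,-] (faults so far: 2)
  step 4: ref 1 -> HIT, frames=[1,7,-] (faults so far: 2)
  step 5: ref 7 -> HIT, frames=[1,7,-] (faults so far: 2)
  step 6: ref 2 -> FAULT, frames=[1,7,2] (faults so far: 3)
  step 7: ref 1 -> HIT, frames=[1,7,2] (faults so far: 3)
  step 8: ref 1 -> HIT, frames=[1,7,2] (faults so far: 3)
  step 9: ref 1 -> HIT, frames=[1,7,2] (faults so far: 3)
  step 10: ref 4 -> FAULT, evict 2, frames=[1,7,4] (faults so far: 4)
  step 11: ref 1 -> HIT, frames=[1,7,4] (faults so far: 4)
  step 12: ref 7 -> HIT, frames=[1,7,4] (faults so far: 4)
  step 13: ref 5 -> FAULT, evict 1, frames=[5,7,4] (faults so far: 5)
  step 14: ref 6 -> FAULT, evict 4, frames=[5,7,6] (faults so far: 6)
  step 15: ref 7 -> HIT, frames=[5,7,6] (faults so far: 6)
  Optimal total faults: 6

Answer: 8 7 6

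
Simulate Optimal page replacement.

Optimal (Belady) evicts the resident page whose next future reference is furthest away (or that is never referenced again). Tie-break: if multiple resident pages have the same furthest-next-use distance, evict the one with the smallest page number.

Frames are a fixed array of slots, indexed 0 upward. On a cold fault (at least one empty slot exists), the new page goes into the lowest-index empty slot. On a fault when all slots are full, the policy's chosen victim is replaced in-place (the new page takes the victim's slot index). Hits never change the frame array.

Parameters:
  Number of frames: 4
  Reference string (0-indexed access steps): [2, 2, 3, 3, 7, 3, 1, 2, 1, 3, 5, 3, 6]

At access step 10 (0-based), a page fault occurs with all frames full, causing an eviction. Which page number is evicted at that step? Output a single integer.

Answer: 1

Derivation:
Step 0: ref 2 -> FAULT, frames=[2,-,-,-]
Step 1: ref 2 -> HIT, frames=[2,-,-,-]
Step 2: ref 3 -> FAULT, frames=[2,3,-,-]
Step 3: ref 3 -> HIT, frames=[2,3,-,-]
Step 4: ref 7 -> FAULT, frames=[2,3,7,-]
Step 5: ref 3 -> HIT, frames=[2,3,7,-]
Step 6: ref 1 -> FAULT, frames=[2,3,7,1]
Step 7: ref 2 -> HIT, frames=[2,3,7,1]
Step 8: ref 1 -> HIT, frames=[2,3,7,1]
Step 9: ref 3 -> HIT, frames=[2,3,7,1]
Step 10: ref 5 -> FAULT, evict 1, frames=[2,3,7,5]
At step 10: evicted page 1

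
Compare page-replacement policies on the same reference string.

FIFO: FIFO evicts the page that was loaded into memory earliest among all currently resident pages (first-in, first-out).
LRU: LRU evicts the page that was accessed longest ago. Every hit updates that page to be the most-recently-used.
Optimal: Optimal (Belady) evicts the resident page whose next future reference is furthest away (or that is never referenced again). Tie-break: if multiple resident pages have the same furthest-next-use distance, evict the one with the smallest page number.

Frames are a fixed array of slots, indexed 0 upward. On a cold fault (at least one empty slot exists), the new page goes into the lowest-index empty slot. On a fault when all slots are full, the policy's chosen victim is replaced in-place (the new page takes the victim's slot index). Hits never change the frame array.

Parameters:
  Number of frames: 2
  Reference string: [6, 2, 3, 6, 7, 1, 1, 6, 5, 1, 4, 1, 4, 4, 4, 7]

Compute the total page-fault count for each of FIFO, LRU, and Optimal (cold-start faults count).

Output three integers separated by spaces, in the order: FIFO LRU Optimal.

Answer: 11 11 8

Derivation:
--- FIFO ---
  step 0: ref 6 -> FAULT, frames=[6,-] (faults so far: 1)
  step 1: ref 2 -> FAULT, frames=[6,2] (faults so far: 2)
  step 2: ref 3 -> FAULT, evict 6, frames=[3,2] (faults so far: 3)
  step 3: ref 6 -> FAULT, evict 2, frames=[3,6] (faults so far: 4)
  step 4: ref 7 -> FAULT, evict 3, frames=[7,6] (faults so far: 5)
  step 5: ref 1 -> FAULT, evict 6, frames=[7,1] (faults so far: 6)
  step 6: ref 1 -> HIT, frames=[7,1] (faults so far: 6)
  step 7: ref 6 -> FAULT, evict 7, frames=[6,1] (faults so far: 7)
  step 8: ref 5 -> FAULT, evict 1, frames=[6,5] (faults so far: 8)
  step 9: ref 1 -> FAULT, evict 6, frames=[1,5] (faults so far: 9)
  step 10: ref 4 -> FAULT, evict 5, frames=[1,4] (faults so far: 10)
  step 11: ref 1 -> HIT, frames=[1,4] (faults so far: 10)
  step 12: ref 4 -> HIT, frames=[1,4] (faults so far: 10)
  step 13: ref 4 -> HIT, frames=[1,4] (faults so far: 10)
  step 14: ref 4 -> HIT, frames=[1,4] (faults so far: 10)
  step 15: ref 7 -> FAULT, evict 1, frames=[7,4] (faults so far: 11)
  FIFO total faults: 11
--- LRU ---
  step 0: ref 6 -> FAULT, frames=[6,-] (faults so far: 1)
  step 1: ref 2 -> FAULT, frames=[6,2] (faults so far: 2)
  step 2: ref 3 -> FAULT, evict 6, frames=[3,2] (faults so far: 3)
  step 3: ref 6 -> FAULT, evict 2, frames=[3,6] (faults so far: 4)
  step 4: ref 7 -> FAULT, evict 3, frames=[7,6] (faults so far: 5)
  step 5: ref 1 -> FAULT, evict 6, frames=[7,1] (faults so far: 6)
  step 6: ref 1 -> HIT, frames=[7,1] (faults so far: 6)
  step 7: ref 6 -> FAULT, evict 7, frames=[6,1] (faults so far: 7)
  step 8: ref 5 -> FAULT, evict 1, frames=[6,5] (faults so far: 8)
  step 9: ref 1 -> FAULT, evict 6, frames=[1,5] (faults so far: 9)
  step 10: ref 4 -> FAULT, evict 5, frames=[1,4] (faults so far: 10)
  step 11: ref 1 -> HIT, frames=[1,4] (faults so far: 10)
  step 12: ref 4 -> HIT, frames=[1,4] (faults so far: 10)
  step 13: ref 4 -> HIT, frames=[1,4] (faults so far: 10)
  step 14: ref 4 -> HIT, frames=[1,4] (faults so far: 10)
  step 15: ref 7 -> FAULT, evict 1, frames=[7,4] (faults so far: 11)
  LRU total faults: 11
--- Optimal ---
  step 0: ref 6 -> FAULT, frames=[6,-] (faults so far: 1)
  step 1: ref 2 -> FAULT, frames=[6,2] (faults so far: 2)
  step 2: ref 3 -> FAULT, evict 2, frames=[6,3] (faults so far: 3)
  step 3: ref 6 -> HIT, frames=[6,3] (faults so far: 3)
  step 4: ref 7 -> FAULT, evict 3, frames=[6,7] (faults so far: 4)
  step 5: ref 1 -> FAULT, evict 7, frames=[6,1] (faults so far: 5)
  step 6: ref 1 -> HIT, frames=[6,1] (faults so far: 5)
  step 7: ref 6 -> HIT, frames=[6,1] (faults so far: 5)
  step 8: ref 5 -> FAULT, evict 6, frames=[5,1] (faults so far: 6)
  step 9: ref 1 -> HIT, frames=[5,1] (faults so far: 6)
  step 10: ref 4 -> FAULT, evict 5, frames=[4,1] (faults so far: 7)
  step 11: ref 1 -> HIT, frames=[4,1] (faults so far: 7)
  step 12: ref 4 -> HIT, frames=[4,1] (faults so far: 7)
  step 13: ref 4 -> HIT, frames=[4,1] (faults so far: 7)
  step 14: ref 4 -> HIT, frames=[4,1] (faults so far: 7)
  step 15: ref 7 -> FAULT, evict 1, frames=[4,7] (faults so far: 8)
  Optimal total faults: 8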